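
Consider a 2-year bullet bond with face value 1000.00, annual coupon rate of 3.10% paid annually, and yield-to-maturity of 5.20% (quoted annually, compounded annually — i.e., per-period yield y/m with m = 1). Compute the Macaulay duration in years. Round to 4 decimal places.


Answer: Macaulay duration = 1.9693 years

Derivation:
Coupon per period c = face * coupon_rate / m = 31.000000
Periods per year m = 1; per-period yield y/m = 0.052000
Number of cashflows N = 2
Cashflows (t years, CF_t, discount factor 1/(1+y/m)^(m*t), PV):
  t = 1.0000: CF_t = 31.000000, DF = 0.950570, PV = 29.467681
  t = 2.0000: CF_t = 1031.000000, DF = 0.903584, PV = 931.595079
Price P = sum_t PV_t = 961.062759
Macaulay numerator sum_t t * PV_t:
  t * PV_t at t = 1.0000: 29.467681
  t * PV_t at t = 2.0000: 1863.190157
Macaulay duration D = (sum_t t * PV_t) / P = 1892.657838 / 961.062759 = 1.969338


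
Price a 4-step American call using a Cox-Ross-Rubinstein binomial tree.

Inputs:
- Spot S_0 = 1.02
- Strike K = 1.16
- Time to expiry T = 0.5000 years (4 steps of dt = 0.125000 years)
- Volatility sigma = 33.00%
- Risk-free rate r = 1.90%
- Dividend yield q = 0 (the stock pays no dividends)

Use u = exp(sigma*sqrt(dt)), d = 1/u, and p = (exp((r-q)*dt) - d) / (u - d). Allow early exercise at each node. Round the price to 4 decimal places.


dt = T/N = 0.125000
u = exp(sigma*sqrt(dt)) = 1.123751; d = 1/u = 0.889876
p = (exp((r-q)*dt) - d) / (u - d) = 0.481032
Discount per step: exp(-r*dt) = 0.997628
Stock lattice S(k, i) with i counting down-moves:
  k=0: S(0,0) = 1.0200
  k=1: S(1,0) = 1.1462; S(1,1) = 0.9077
  k=2: S(2,0) = 1.2881; S(2,1) = 1.0200; S(2,2) = 0.8077
  k=3: S(3,0) = 1.4475; S(3,1) = 1.1462; S(3,2) = 0.9077; S(3,3) = 0.7188
  k=4: S(4,0) = 1.6266; S(4,1) = 1.2881; S(4,2) = 1.0200; S(4,3) = 0.8077; S(4,4) = 0.6396
Terminal payoffs V(N, i) = max(S_T - K, 0):
  V(4,0) = 0.466602; V(4,1) = 0.128074; V(4,2) = 0.000000; V(4,3) = 0.000000; V(4,4) = 0.000000
Backward induction: V(k, i) = exp(-r*dt) * [p * V(k+1, i) + (1-p) * V(k+1, i+1)]; then take max(V_cont, immediate exercise) for American.
  V(3,0) = exp(-r*dt) * [p*0.466602 + (1-p)*0.128074] = 0.290226; exercise = 0.287475; V(3,0) = max -> 0.290226
  V(3,1) = exp(-r*dt) * [p*0.128074 + (1-p)*0.000000] = 0.061461; exercise = 0.000000; V(3,1) = max -> 0.061461
  V(3,2) = exp(-r*dt) * [p*0.000000 + (1-p)*0.000000] = 0.000000; exercise = 0.000000; V(3,2) = max -> 0.000000
  V(3,3) = exp(-r*dt) * [p*0.000000 + (1-p)*0.000000] = 0.000000; exercise = 0.000000; V(3,3) = max -> 0.000000
  V(2,0) = exp(-r*dt) * [p*0.290226 + (1-p)*0.061461] = 0.171098; exercise = 0.128074; V(2,0) = max -> 0.171098
  V(2,1) = exp(-r*dt) * [p*0.061461 + (1-p)*0.000000] = 0.029495; exercise = 0.000000; V(2,1) = max -> 0.029495
  V(2,2) = exp(-r*dt) * [p*0.000000 + (1-p)*0.000000] = 0.000000; exercise = 0.000000; V(2,2) = max -> 0.000000
  V(1,0) = exp(-r*dt) * [p*0.171098 + (1-p)*0.029495] = 0.097379; exercise = 0.000000; V(1,0) = max -> 0.097379
  V(1,1) = exp(-r*dt) * [p*0.029495 + (1-p)*0.000000] = 0.014154; exercise = 0.000000; V(1,1) = max -> 0.014154
  V(0,0) = exp(-r*dt) * [p*0.097379 + (1-p)*0.014154] = 0.054059; exercise = 0.000000; V(0,0) = max -> 0.054059

Answer: Price = V(0,0) = 0.0541


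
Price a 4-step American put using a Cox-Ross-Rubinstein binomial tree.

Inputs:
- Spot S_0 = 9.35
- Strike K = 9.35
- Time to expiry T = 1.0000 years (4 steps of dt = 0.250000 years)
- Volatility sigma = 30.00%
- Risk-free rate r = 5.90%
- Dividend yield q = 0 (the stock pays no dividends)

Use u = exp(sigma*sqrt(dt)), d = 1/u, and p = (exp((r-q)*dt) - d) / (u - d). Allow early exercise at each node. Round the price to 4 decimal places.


Answer: Price = V(0,0) = 0.8644

Derivation:
dt = T/N = 0.250000
u = exp(sigma*sqrt(dt)) = 1.161834; d = 1/u = 0.860708
p = (exp((r-q)*dt) - d) / (u - d) = 0.511916
Discount per step: exp(-r*dt) = 0.985358
Stock lattice S(k, i) with i counting down-moves:
  k=0: S(0,0) = 9.3500
  k=1: S(1,0) = 10.8632; S(1,1) = 8.0476
  k=2: S(2,0) = 12.6212; S(2,1) = 9.3500; S(2,2) = 6.9267
  k=3: S(3,0) = 14.6637; S(3,1) = 10.8632; S(3,2) = 8.0476; S(3,3) = 5.9618
  k=4: S(4,0) = 17.0368; S(4,1) = 12.6212; S(4,2) = 9.3500; S(4,3) = 6.9267; S(4,4) = 5.1314
Terminal payoffs V(N, i) = max(K - S_T, 0):
  V(4,0) = 0.000000; V(4,1) = 0.000000; V(4,2) = 0.000000; V(4,3) = 2.423350; V(4,4) = 4.218611
Backward induction: V(k, i) = exp(-r*dt) * [p * V(k+1, i) + (1-p) * V(k+1, i+1)]; then take max(V_cont, immediate exercise) for American.
  V(3,0) = exp(-r*dt) * [p*0.000000 + (1-p)*0.000000] = 0.000000; exercise = 0.000000; V(3,0) = max -> 0.000000
  V(3,1) = exp(-r*dt) * [p*0.000000 + (1-p)*0.000000] = 0.000000; exercise = 0.000000; V(3,1) = max -> 0.000000
  V(3,2) = exp(-r*dt) * [p*0.000000 + (1-p)*2.423350] = 1.165480; exercise = 1.302380; V(3,2) = max -> 1.302380
  V(3,3) = exp(-r*dt) * [p*2.423350 + (1-p)*4.218611] = 3.251276; exercise = 3.388177; V(3,3) = max -> 3.388177
  V(2,0) = exp(-r*dt) * [p*0.000000 + (1-p)*0.000000] = 0.000000; exercise = 0.000000; V(2,0) = max -> 0.000000
  V(2,1) = exp(-r*dt) * [p*0.000000 + (1-p)*1.302380] = 0.626364; exercise = 0.000000; V(2,1) = max -> 0.626364
  V(2,2) = exp(-r*dt) * [p*1.302380 + (1-p)*3.388177] = 2.286449; exercise = 2.423350; V(2,2) = max -> 2.423350
  V(1,0) = exp(-r*dt) * [p*0.000000 + (1-p)*0.626364] = 0.301242; exercise = 0.000000; V(1,0) = max -> 0.301242
  V(1,1) = exp(-r*dt) * [p*0.626364 + (1-p)*2.423350] = 1.481431; exercise = 1.302380; V(1,1) = max -> 1.481431
  V(0,0) = exp(-r*dt) * [p*0.301242 + (1-p)*1.481431] = 0.864428; exercise = 0.000000; V(0,0) = max -> 0.864428


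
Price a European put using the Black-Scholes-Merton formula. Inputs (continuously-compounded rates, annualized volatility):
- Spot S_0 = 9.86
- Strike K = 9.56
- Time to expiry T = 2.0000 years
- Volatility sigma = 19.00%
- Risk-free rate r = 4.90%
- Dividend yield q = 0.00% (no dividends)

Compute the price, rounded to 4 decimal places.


d1 = (ln(S/K) + (r - q + 0.5*sigma^2) * T) / (sigma * sqrt(T)) = 0.61406062
d2 = d1 - sigma * sqrt(T) = 0.34536004
exp(-rT) = 0.90664890; exp(-qT) = 1.00000000
P = K * exp(-rT) * N(-d2) - S_0 * exp(-qT) * N(-d1)
N(-d1) = 0.26958764; N(-d2) = 0.36491186
P = 9.5600 * 0.90664890 * 0.36491186 - 9.8600 * 1.00000000 * 0.26958764 = 0.5048

Answer: Price = 0.5048


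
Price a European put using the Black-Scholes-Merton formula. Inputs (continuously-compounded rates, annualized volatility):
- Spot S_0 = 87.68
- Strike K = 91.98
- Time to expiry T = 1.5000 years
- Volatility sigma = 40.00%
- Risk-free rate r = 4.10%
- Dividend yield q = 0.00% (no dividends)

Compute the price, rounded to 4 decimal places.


d1 = (ln(S/K) + (r - q + 0.5*sigma^2) * T) / (sigma * sqrt(T)) = 0.27275611
d2 = d1 - sigma * sqrt(T) = -0.21714183
exp(-rT) = 0.94035295; exp(-qT) = 1.00000000
P = K * exp(-rT) * N(-d2) - S_0 * exp(-qT) * N(-d1)
N(-d1) = 0.39252035; N(-d2) = 0.58595109
P = 91.9800 * 0.94035295 * 0.58595109 - 87.6800 * 1.00000000 * 0.39252035 = 16.2649

Answer: Price = 16.2649


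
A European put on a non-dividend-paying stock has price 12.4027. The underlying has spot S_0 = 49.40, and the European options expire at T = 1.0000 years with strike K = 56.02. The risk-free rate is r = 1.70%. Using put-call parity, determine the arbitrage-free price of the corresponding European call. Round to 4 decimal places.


Put-call parity: C - P = S_0 * exp(-qT) - K * exp(-rT).
S_0 * exp(-qT) = 49.4000 * 1.00000000 = 49.40000000
K * exp(-rT) = 56.0200 * 0.98314368 = 55.07570921
C = P + S*exp(-qT) - K*exp(-rT)
C = 12.4027 + 49.40000000 - 55.07570921 = 6.7270

Answer: Call price = 6.7270


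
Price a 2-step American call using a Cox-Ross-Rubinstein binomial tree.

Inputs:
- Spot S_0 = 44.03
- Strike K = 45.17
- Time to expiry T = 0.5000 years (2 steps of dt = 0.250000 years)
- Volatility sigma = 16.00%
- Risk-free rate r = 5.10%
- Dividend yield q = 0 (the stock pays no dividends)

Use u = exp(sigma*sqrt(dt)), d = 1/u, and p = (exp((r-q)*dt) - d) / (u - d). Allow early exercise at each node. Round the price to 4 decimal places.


Answer: Price = V(0,0) = 1.9879

Derivation:
dt = T/N = 0.250000
u = exp(sigma*sqrt(dt)) = 1.083287; d = 1/u = 0.923116
p = (exp((r-q)*dt) - d) / (u - d) = 0.560123
Discount per step: exp(-r*dt) = 0.987331
Stock lattice S(k, i) with i counting down-moves:
  k=0: S(0,0) = 44.0300
  k=1: S(1,0) = 47.6971; S(1,1) = 40.6448
  k=2: S(2,0) = 51.6697; S(2,1) = 44.0300; S(2,2) = 37.5199
Terminal payoffs V(N, i) = max(S_T - K, 0):
  V(2,0) = 6.499684; V(2,1) = 0.000000; V(2,2) = 0.000000
Backward induction: V(k, i) = exp(-r*dt) * [p * V(k+1, i) + (1-p) * V(k+1, i+1)]; then take max(V_cont, immediate exercise) for American.
  V(1,0) = exp(-r*dt) * [p*6.499684 + (1-p)*0.000000] = 3.594498; exercise = 2.527130; V(1,0) = max -> 3.594498
  V(1,1) = exp(-r*dt) * [p*0.000000 + (1-p)*0.000000] = 0.000000; exercise = 0.000000; V(1,1) = max -> 0.000000
  V(0,0) = exp(-r*dt) * [p*3.594498 + (1-p)*0.000000] = 1.987853; exercise = 0.000000; V(0,0) = max -> 1.987853


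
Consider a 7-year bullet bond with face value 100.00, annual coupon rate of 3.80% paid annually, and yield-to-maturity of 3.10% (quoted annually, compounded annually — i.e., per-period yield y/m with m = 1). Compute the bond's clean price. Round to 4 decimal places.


Coupon per period c = face * coupon_rate / m = 3.800000
Periods per year m = 1; per-period yield y/m = 0.031000
Number of cashflows N = 7
Cashflows (t years, CF_t, discount factor 1/(1+y/m)^(m*t), PV):
  t = 1.0000: CF_t = 3.800000, DF = 0.969932, PV = 3.685742
  t = 2.0000: CF_t = 3.800000, DF = 0.940768, PV = 3.574919
  t = 3.0000: CF_t = 3.800000, DF = 0.912481, PV = 3.467429
  t = 4.0000: CF_t = 3.800000, DF = 0.885045, PV = 3.363171
  t = 5.0000: CF_t = 3.800000, DF = 0.858434, PV = 3.262047
  t = 6.0000: CF_t = 3.800000, DF = 0.832622, PV = 3.163965
  t = 7.0000: CF_t = 103.800000, DF = 0.807587, PV = 83.827535
Price P = sum_t PV_t = 104.344809

Answer: Price = 104.3448


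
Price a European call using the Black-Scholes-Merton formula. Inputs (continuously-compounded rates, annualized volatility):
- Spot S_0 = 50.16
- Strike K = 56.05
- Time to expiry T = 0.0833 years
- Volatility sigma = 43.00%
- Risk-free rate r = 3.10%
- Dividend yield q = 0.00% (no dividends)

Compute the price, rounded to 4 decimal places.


Answer: Price = 0.6915

Derivation:
d1 = (ln(S/K) + (r - q + 0.5*sigma^2) * T) / (sigma * sqrt(T)) = -0.81175198
d2 = d1 - sigma * sqrt(T) = -0.93585746
exp(-rT) = 0.99742103; exp(-qT) = 1.00000000
C = S_0 * exp(-qT) * N(d1) - K * exp(-rT) * N(d2)
N(d1) = 0.20846698; N(d2) = 0.17467329
C = 50.1600 * 1.00000000 * 0.20846698 - 56.0500 * 0.99742103 * 0.17467329 = 0.6915


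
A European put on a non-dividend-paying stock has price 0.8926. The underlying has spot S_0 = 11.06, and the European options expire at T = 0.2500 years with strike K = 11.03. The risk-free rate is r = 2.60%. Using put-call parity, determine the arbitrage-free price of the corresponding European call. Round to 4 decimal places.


Put-call parity: C - P = S_0 * exp(-qT) - K * exp(-rT).
S_0 * exp(-qT) = 11.0600 * 1.00000000 = 11.06000000
K * exp(-rT) = 11.0300 * 0.99352108 = 10.95853750
C = P + S*exp(-qT) - K*exp(-rT)
C = 0.8926 + 11.06000000 - 10.95853750 = 0.9941

Answer: Call price = 0.9941


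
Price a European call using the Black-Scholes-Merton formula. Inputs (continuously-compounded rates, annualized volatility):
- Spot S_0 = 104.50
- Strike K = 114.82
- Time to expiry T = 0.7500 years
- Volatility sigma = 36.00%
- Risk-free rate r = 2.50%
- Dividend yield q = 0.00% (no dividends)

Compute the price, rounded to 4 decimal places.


Answer: Price = 9.7469

Derivation:
d1 = (ln(S/K) + (r - q + 0.5*sigma^2) * T) / (sigma * sqrt(T)) = -0.08605282
d2 = d1 - sigma * sqrt(T) = -0.39782196
exp(-rT) = 0.98142469; exp(-qT) = 1.00000000
C = S_0 * exp(-qT) * N(d1) - K * exp(-rT) * N(d2)
N(d1) = 0.46571222; N(d2) = 0.34538071
C = 104.5000 * 1.00000000 * 0.46571222 - 114.8200 * 0.98142469 * 0.34538071 = 9.7469


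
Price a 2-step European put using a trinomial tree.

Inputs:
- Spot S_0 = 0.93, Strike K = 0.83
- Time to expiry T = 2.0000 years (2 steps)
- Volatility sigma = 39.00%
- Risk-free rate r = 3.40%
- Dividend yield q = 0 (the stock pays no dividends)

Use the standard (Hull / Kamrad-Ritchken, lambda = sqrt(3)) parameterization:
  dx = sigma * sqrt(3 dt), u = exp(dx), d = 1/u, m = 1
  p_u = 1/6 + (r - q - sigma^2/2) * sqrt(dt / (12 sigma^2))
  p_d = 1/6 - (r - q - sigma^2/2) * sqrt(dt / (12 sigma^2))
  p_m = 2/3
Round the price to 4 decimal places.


dt = T/N = 1.000000; dx = sigma*sqrt(3*dt) = 0.675500
u = exp(dx) = 1.965015; d = 1/u = 0.508902
p_u = 0.135542, p_m = 0.666667, p_d = 0.197792
Discount per step: exp(-r*dt) = 0.966572
Stock lattice S(k, j) with j the centered position index:
  k=0: S(0,+0) = 0.9300
  k=1: S(1,-1) = 0.4733; S(1,+0) = 0.9300; S(1,+1) = 1.8275
  k=2: S(2,-2) = 0.2409; S(2,-1) = 0.4733; S(2,+0) = 0.9300; S(2,+1) = 1.8275; S(2,+2) = 3.5910
Terminal payoffs V(N, j) = max(K - S_T, 0):
  V(2,-2) = 0.589147; V(2,-1) = 0.356721; V(2,+0) = 0.000000; V(2,+1) = 0.000000; V(2,+2) = 0.000000
Backward induction: V(k, j) = exp(-r*dt) * [p_u * V(k+1, j+1) + p_m * V(k+1, j) + p_d * V(k+1, j-1)]
  V(1,-1) = exp(-r*dt) * [p_u*0.000000 + p_m*0.356721 + p_d*0.589147] = 0.342497
  V(1,+0) = exp(-r*dt) * [p_u*0.000000 + p_m*0.000000 + p_d*0.356721] = 0.068198
  V(1,+1) = exp(-r*dt) * [p_u*0.000000 + p_m*0.000000 + p_d*0.000000] = 0.000000
  V(0,+0) = exp(-r*dt) * [p_u*0.000000 + p_m*0.068198 + p_d*0.342497] = 0.109424

Answer: Price = V(0,0) = 0.1094


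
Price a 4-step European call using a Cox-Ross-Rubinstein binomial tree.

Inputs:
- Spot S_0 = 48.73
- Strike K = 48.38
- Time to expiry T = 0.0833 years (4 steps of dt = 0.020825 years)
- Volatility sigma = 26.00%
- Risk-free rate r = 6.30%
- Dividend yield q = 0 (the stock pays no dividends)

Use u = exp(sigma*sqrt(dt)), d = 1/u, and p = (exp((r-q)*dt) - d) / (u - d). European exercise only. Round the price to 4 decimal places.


dt = T/N = 0.020825
u = exp(sigma*sqrt(dt)) = 1.038233; d = 1/u = 0.963175
p = (exp((r-q)*dt) - d) / (u - d) = 0.508112
Discount per step: exp(-r*dt) = 0.998689
Stock lattice S(k, i) with i counting down-moves:
  k=0: S(0,0) = 48.7300
  k=1: S(1,0) = 50.5931; S(1,1) = 46.9355
  k=2: S(2,0) = 52.5274; S(2,1) = 48.7300; S(2,2) = 45.2071
  k=3: S(3,0) = 54.5357; S(3,1) = 50.5931; S(3,2) = 46.9355; S(3,3) = 43.5424
  k=4: S(4,0) = 56.6208; S(4,1) = 52.5274; S(4,2) = 48.7300; S(4,3) = 45.2071; S(4,4) = 41.9389
Terminal payoffs V(N, i) = max(S_T - K, 0):
  V(4,0) = 8.240771; V(4,1) = 4.147423; V(4,2) = 0.350000; V(4,3) = 0.000000; V(4,4) = 0.000000
Backward induction: V(k, i) = exp(-r*dt) * [p * V(k+1, i) + (1-p) * V(k+1, i+1)].
  V(3,0) = exp(-r*dt) * [p*8.240771 + (1-p)*4.147423] = 6.219138
  V(3,1) = exp(-r*dt) * [p*4.147423 + (1-p)*0.350000] = 2.276527
  V(3,2) = exp(-r*dt) * [p*0.350000 + (1-p)*0.000000] = 0.177606
  V(3,3) = exp(-r*dt) * [p*0.000000 + (1-p)*0.000000] = 0.000000
  V(2,0) = exp(-r*dt) * [p*6.219138 + (1-p)*2.276527] = 4.274203
  V(2,1) = exp(-r*dt) * [p*2.276527 + (1-p)*0.177606] = 1.242462
  V(2,2) = exp(-r*dt) * [p*0.177606 + (1-p)*0.000000] = 0.090125
  V(1,0) = exp(-r*dt) * [p*4.274203 + (1-p)*1.242462] = 2.779277
  V(1,1) = exp(-r*dt) * [p*1.242462 + (1-p)*0.090125] = 0.674756
  V(0,0) = exp(-r*dt) * [p*2.779277 + (1-p)*0.674756] = 1.741802

Answer: Price = V(0,0) = 1.7418


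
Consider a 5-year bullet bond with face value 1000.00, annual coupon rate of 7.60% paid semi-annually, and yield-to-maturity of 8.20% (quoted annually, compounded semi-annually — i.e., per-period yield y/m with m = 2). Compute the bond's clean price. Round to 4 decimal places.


Answer: Price = 975.7880

Derivation:
Coupon per period c = face * coupon_rate / m = 38.000000
Periods per year m = 2; per-period yield y/m = 0.041000
Number of cashflows N = 10
Cashflows (t years, CF_t, discount factor 1/(1+y/m)^(m*t), PV):
  t = 0.5000: CF_t = 38.000000, DF = 0.960615, PV = 36.503362
  t = 1.0000: CF_t = 38.000000, DF = 0.922781, PV = 35.065670
  t = 1.5000: CF_t = 38.000000, DF = 0.886437, PV = 33.684601
  t = 2.0000: CF_t = 38.000000, DF = 0.851524, PV = 32.357926
  t = 2.5000: CF_t = 38.000000, DF = 0.817987, PV = 31.083502
  t = 3.0000: CF_t = 38.000000, DF = 0.785770, PV = 29.859272
  t = 3.5000: CF_t = 38.000000, DF = 0.754823, PV = 28.683259
  t = 4.0000: CF_t = 38.000000, DF = 0.725094, PV = 27.553563
  t = 4.5000: CF_t = 38.000000, DF = 0.696536, PV = 26.468360
  t = 5.0000: CF_t = 1038.000000, DF = 0.669103, PV = 694.528479
Price P = sum_t PV_t = 975.787994


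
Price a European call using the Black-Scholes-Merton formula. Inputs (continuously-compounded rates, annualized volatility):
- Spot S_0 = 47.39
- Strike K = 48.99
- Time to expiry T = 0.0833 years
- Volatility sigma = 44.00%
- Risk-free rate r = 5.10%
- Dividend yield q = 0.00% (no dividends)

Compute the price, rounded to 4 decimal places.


d1 = (ln(S/K) + (r - q + 0.5*sigma^2) * T) / (sigma * sqrt(T)) = -0.16452435
d2 = d1 - sigma * sqrt(T) = -0.29151601
exp(-rT) = 0.99576071; exp(-qT) = 1.00000000
C = S_0 * exp(-qT) * N(d1) - K * exp(-rT) * N(d2)
N(d1) = 0.43465919; N(d2) = 0.38532835
C = 47.3900 * 1.00000000 * 0.43465919 - 48.9900 * 0.99576071 * 0.38532835 = 1.8013

Answer: Price = 1.8013


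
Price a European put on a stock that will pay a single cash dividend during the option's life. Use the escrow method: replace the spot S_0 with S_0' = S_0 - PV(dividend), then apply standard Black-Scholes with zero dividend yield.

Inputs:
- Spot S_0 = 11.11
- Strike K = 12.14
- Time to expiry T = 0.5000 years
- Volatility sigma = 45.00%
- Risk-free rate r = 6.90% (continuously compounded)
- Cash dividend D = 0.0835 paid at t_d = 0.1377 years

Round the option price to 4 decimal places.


PV(D) = D * exp(-r * t_d) = 0.0835 * 0.99054369 = 0.08271040
S_0' = S_0 - PV(D) = 11.1100 - 0.08271040 = 11.02728960
d1 = (ln(S_0'/K) + (r + sigma^2/2)*T) / (sigma*sqrt(T)) = -0.03459390
d2 = d1 - sigma*sqrt(T) = -0.35279195
exp(-rT) = 0.96608834
N(-d1) = 0.51379822; N(-d2) = 0.63787779
P = K * exp(-rT) * N(-d2) - S_0' * N(-d1) = 12.1400 * 0.96608834 * 0.63787779 - 11.02728960 * 0.51379822 = 1.8154

Answer: Price = 1.8154


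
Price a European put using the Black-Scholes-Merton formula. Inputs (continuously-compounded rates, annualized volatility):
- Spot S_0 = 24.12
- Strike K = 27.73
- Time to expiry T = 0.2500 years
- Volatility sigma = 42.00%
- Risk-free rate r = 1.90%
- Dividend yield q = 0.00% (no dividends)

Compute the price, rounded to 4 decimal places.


Answer: Price = 4.3297

Derivation:
d1 = (ln(S/K) + (r - q + 0.5*sigma^2) * T) / (sigma * sqrt(T)) = -0.53654042
d2 = d1 - sigma * sqrt(T) = -0.74654042
exp(-rT) = 0.99526126; exp(-qT) = 1.00000000
P = K * exp(-rT) * N(-d2) - S_0 * exp(-qT) * N(-d1)
N(-d1) = 0.70420745; N(-d2) = 0.77232949
P = 27.7300 * 0.99526126 * 0.77232949 - 24.1200 * 1.00000000 * 0.70420745 = 4.3297


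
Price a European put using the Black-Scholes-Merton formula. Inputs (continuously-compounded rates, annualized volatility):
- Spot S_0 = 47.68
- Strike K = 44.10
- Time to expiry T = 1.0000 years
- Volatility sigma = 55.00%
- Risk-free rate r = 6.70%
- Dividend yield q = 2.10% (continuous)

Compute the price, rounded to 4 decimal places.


Answer: Price = 7.0380

Derivation:
d1 = (ln(S/K) + (r - q + 0.5*sigma^2) * T) / (sigma * sqrt(T)) = 0.50054953
d2 = d1 - sigma * sqrt(T) = -0.04945047
exp(-rT) = 0.93519520; exp(-qT) = 0.97921896
P = K * exp(-rT) * N(-d2) - S_0 * exp(-qT) * N(-d1)
N(-d1) = 0.30834410; N(-d2) = 0.51971985
P = 44.1000 * 0.93519520 * 0.51971985 - 47.6800 * 0.97921896 * 0.30834410 = 7.0380


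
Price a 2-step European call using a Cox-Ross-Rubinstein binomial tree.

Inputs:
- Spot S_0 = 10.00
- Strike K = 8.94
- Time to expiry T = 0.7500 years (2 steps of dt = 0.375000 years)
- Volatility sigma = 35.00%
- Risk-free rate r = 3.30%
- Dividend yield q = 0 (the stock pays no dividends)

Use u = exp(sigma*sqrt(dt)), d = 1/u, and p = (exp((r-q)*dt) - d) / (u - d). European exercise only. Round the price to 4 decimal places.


Answer: Price = V(0,0) = 1.9298

Derivation:
dt = T/N = 0.375000
u = exp(sigma*sqrt(dt)) = 1.239032; d = 1/u = 0.807082
p = (exp((r-q)*dt) - d) / (u - d) = 0.475449
Discount per step: exp(-r*dt) = 0.987701
Stock lattice S(k, i) with i counting down-moves:
  k=0: S(0,0) = 10.0000
  k=1: S(1,0) = 12.3903; S(1,1) = 8.0708
  k=2: S(2,0) = 15.3520; S(2,1) = 10.0000; S(2,2) = 6.5138
Terminal payoffs V(N, i) = max(S_T - K, 0):
  V(2,0) = 6.412001; V(2,1) = 1.060000; V(2,2) = 0.000000
Backward induction: V(k, i) = exp(-r*dt) * [p * V(k+1, i) + (1-p) * V(k+1, i+1)].
  V(1,0) = exp(-r*dt) * [p*6.412001 + (1-p)*1.060000] = 3.560270
  V(1,1) = exp(-r*dt) * [p*1.060000 + (1-p)*0.000000] = 0.497777
  V(0,0) = exp(-r*dt) * [p*3.560270 + (1-p)*0.497777] = 1.929806


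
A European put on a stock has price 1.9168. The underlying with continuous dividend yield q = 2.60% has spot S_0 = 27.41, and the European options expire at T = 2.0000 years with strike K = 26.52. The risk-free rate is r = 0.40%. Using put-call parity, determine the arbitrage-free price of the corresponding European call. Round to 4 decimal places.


Answer: Call price = 1.6292

Derivation:
Put-call parity: C - P = S_0 * exp(-qT) - K * exp(-rT).
S_0 * exp(-qT) = 27.4100 * 0.94932887 = 26.02110424
K * exp(-rT) = 26.5200 * 0.99203191 = 26.30868638
C = P + S*exp(-qT) - K*exp(-rT)
C = 1.9168 + 26.02110424 - 26.30868638 = 1.6292


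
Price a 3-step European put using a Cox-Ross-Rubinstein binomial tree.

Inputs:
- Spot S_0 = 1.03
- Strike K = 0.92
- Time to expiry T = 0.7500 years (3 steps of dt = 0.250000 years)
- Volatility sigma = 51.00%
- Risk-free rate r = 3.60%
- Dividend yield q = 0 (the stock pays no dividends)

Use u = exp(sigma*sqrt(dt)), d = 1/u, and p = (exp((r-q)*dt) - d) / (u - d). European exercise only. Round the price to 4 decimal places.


dt = T/N = 0.250000
u = exp(sigma*sqrt(dt)) = 1.290462; d = 1/u = 0.774916
p = (exp((r-q)*dt) - d) / (u - d) = 0.454129
Discount per step: exp(-r*dt) = 0.991040
Stock lattice S(k, i) with i counting down-moves:
  k=0: S(0,0) = 1.0300
  k=1: S(1,0) = 1.3292; S(1,1) = 0.7982
  k=2: S(2,0) = 1.7152; S(2,1) = 1.0300; S(2,2) = 0.6185
  k=3: S(3,0) = 2.2135; S(3,1) = 1.3292; S(3,2) = 0.7982; S(3,3) = 0.4793
Terminal payoffs V(N, i) = max(K - S_T, 0):
  V(3,0) = 0.000000; V(3,1) = 0.000000; V(3,2) = 0.121836; V(3,3) = 0.440706
Backward induction: V(k, i) = exp(-r*dt) * [p * V(k+1, i) + (1-p) * V(k+1, i+1)].
  V(2,0) = exp(-r*dt) * [p*0.000000 + (1-p)*0.000000] = 0.000000
  V(2,1) = exp(-r*dt) * [p*0.000000 + (1-p)*0.121836] = 0.065911
  V(2,2) = exp(-r*dt) * [p*0.121836 + (1-p)*0.440706] = 0.293247
  V(1,0) = exp(-r*dt) * [p*0.000000 + (1-p)*0.065911] = 0.035656
  V(1,1) = exp(-r*dt) * [p*0.065911 + (1-p)*0.293247] = 0.188304
  V(0,0) = exp(-r*dt) * [p*0.035656 + (1-p)*0.188304] = 0.117916

Answer: Price = V(0,0) = 0.1179


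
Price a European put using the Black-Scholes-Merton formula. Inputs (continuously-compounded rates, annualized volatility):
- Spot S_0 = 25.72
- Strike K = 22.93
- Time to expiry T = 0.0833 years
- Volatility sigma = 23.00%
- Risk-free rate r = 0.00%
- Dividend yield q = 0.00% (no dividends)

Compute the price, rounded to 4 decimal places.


Answer: Price = 0.0274

Derivation:
d1 = (ln(S/K) + (r - q + 0.5*sigma^2) * T) / (sigma * sqrt(T)) = 1.76291896
d2 = d1 - sigma * sqrt(T) = 1.69653696
exp(-rT) = 1.00000000; exp(-qT) = 1.00000000
P = K * exp(-rT) * N(-d2) - S_0 * exp(-qT) * N(-d1)
N(-d1) = 0.03895708; N(-d2) = 0.04489212
P = 22.9300 * 1.00000000 * 0.04489212 - 25.7200 * 1.00000000 * 0.03895708 = 0.0274


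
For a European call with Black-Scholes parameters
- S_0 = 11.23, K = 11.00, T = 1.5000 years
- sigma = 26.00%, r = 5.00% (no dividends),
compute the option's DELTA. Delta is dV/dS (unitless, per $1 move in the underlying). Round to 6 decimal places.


Answer: Delta = 0.677145

Derivation:
d1 = 0.4597299574; d2 = 0.1412962908
phi(d1) = 0.3589348619; exp(-qT) = 1.0000000000; exp(-rT) = 0.9277434863
N(d1) = 0.6771449681
Delta = exp(-qT) * N(d1) = 1.0000000000 * 0.6771449681 = 0.677145


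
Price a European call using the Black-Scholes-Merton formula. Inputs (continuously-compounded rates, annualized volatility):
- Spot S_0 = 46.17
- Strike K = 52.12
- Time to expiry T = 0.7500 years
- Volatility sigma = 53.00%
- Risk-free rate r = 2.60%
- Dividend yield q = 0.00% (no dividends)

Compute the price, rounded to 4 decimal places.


d1 = (ln(S/K) + (r - q + 0.5*sigma^2) * T) / (sigma * sqrt(T)) = 0.00788461
d2 = d1 - sigma * sqrt(T) = -0.45110885
exp(-rT) = 0.98068890; exp(-qT) = 1.00000000
C = S_0 * exp(-qT) * N(d1) - K * exp(-rT) * N(d2)
N(d1) = 0.50314547; N(d2) = 0.32595555
C = 46.1700 * 1.00000000 * 0.50314547 - 52.1200 * 0.98068890 * 0.32595555 = 6.5695

Answer: Price = 6.5695


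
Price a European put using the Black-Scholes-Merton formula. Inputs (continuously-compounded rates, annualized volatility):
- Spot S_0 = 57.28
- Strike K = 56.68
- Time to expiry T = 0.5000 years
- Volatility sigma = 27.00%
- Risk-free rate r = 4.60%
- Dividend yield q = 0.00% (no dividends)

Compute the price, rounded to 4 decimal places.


d1 = (ln(S/K) + (r - q + 0.5*sigma^2) * T) / (sigma * sqrt(T)) = 0.27108435
d2 = d1 - sigma * sqrt(T) = 0.08016552
exp(-rT) = 0.97726248; exp(-qT) = 1.00000000
P = K * exp(-rT) * N(-d2) - S_0 * exp(-qT) * N(-d1)
N(-d1) = 0.39316308; N(-d2) = 0.46805281
P = 56.6800 * 0.97726248 * 0.46805281 - 57.2800 * 1.00000000 * 0.39316308 = 3.4056

Answer: Price = 3.4056


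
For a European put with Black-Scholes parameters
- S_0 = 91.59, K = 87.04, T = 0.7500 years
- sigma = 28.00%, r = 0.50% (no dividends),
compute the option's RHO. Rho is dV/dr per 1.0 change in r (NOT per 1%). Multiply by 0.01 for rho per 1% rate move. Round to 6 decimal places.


d1 = 0.3468403382; d2 = 0.1043532252
phi(d1) = 0.3756536727; exp(-qT) = 1.0000000000; exp(-rT) = 0.9962570225
N(-d2) = 0.4584445204
Rho = -K*T*exp(-rT)*N(-d2) = -87.0400 * 0.7500 * 0.9962570225 * 0.4584445204 = -29.815241

Answer: Rho = -29.815241


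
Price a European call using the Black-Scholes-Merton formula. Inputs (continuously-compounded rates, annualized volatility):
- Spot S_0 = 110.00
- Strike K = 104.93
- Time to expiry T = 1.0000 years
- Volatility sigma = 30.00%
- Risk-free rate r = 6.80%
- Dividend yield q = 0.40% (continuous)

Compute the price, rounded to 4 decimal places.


d1 = (ln(S/K) + (r - q + 0.5*sigma^2) * T) / (sigma * sqrt(T)) = 0.52062302
d2 = d1 - sigma * sqrt(T) = 0.22062302
exp(-rT) = 0.93426047; exp(-qT) = 0.99600799
C = S_0 * exp(-qT) * N(d1) - K * exp(-rT) * N(d2)
N(d1) = 0.69868529; N(d2) = 0.58730701
C = 110.0000 * 0.99600799 * 0.69868529 - 104.9300 * 0.93426047 * 0.58730701 = 18.9737

Answer: Price = 18.9737


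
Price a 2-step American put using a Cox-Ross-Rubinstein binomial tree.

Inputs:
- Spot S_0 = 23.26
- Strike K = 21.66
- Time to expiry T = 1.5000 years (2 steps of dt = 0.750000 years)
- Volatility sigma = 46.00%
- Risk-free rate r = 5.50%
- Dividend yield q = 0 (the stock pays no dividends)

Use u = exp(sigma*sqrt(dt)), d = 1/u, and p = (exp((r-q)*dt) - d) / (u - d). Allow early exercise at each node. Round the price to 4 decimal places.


dt = T/N = 0.750000
u = exp(sigma*sqrt(dt)) = 1.489398; d = 1/u = 0.671412
p = (exp((r-q)*dt) - d) / (u - d) = 0.453187
Discount per step: exp(-r*dt) = 0.959589
Stock lattice S(k, i) with i counting down-moves:
  k=0: S(0,0) = 23.2600
  k=1: S(1,0) = 34.6434; S(1,1) = 15.6171
  k=2: S(2,0) = 51.5978; S(2,1) = 23.2600; S(2,2) = 10.4855
Terminal payoffs V(N, i) = max(K - S_T, 0):
  V(2,0) = 0.000000; V(2,1) = 0.000000; V(2,2) = 11.174517
Backward induction: V(k, i) = exp(-r*dt) * [p * V(k+1, i) + (1-p) * V(k+1, i+1)]; then take max(V_cont, immediate exercise) for American.
  V(1,0) = exp(-r*dt) * [p*0.000000 + (1-p)*0.000000] = 0.000000; exercise = 0.000000; V(1,0) = max -> 0.000000
  V(1,1) = exp(-r*dt) * [p*0.000000 + (1-p)*11.174517] = 5.863446; exercise = 6.042947; V(1,1) = max -> 6.042947
  V(0,0) = exp(-r*dt) * [p*0.000000 + (1-p)*6.042947] = 3.170830; exercise = 0.000000; V(0,0) = max -> 3.170830

Answer: Price = V(0,0) = 3.1708


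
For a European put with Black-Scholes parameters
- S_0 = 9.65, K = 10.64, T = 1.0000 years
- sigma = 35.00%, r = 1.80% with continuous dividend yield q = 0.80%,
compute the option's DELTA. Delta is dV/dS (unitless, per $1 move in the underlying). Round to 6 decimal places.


d1 = -0.0754644816; d2 = -0.4254644816
phi(d1) = 0.3978079304; exp(-qT) = 0.9920319148; exp(-rT) = 0.9821610324
N(-d1) = 0.5300774218
Delta = -exp(-qT) * N(-d1) = -0.9920319148 * 0.5300774218 = -0.525854

Answer: Delta = -0.525854


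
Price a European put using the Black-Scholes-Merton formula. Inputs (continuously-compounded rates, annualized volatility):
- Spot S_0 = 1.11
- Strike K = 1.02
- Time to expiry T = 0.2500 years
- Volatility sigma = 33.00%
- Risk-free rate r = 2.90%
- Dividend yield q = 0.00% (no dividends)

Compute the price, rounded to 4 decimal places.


Answer: Price = 0.0316

Derivation:
d1 = (ln(S/K) + (r - q + 0.5*sigma^2) * T) / (sigma * sqrt(T)) = 0.63890841
d2 = d1 - sigma * sqrt(T) = 0.47390841
exp(-rT) = 0.99277622; exp(-qT) = 1.00000000
P = K * exp(-rT) * N(-d2) - S_0 * exp(-qT) * N(-d1)
N(-d1) = 0.26144126; N(-d2) = 0.31778261
P = 1.0200 * 0.99277622 * 0.31778261 - 1.1100 * 1.00000000 * 0.26144126 = 0.0316


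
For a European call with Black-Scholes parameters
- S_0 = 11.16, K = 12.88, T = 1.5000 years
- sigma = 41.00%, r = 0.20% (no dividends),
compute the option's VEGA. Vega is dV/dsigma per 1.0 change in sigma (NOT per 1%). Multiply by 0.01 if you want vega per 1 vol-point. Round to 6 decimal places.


d1 = -0.0284076361; d2 = -0.5305530334
phi(d1) = 0.3987813409; exp(-qT) = 1.0000000000; exp(-rT) = 0.9970044955
Vega = S * exp(-qT) * phi(d1) * sqrt(T) = 11.1600 * 1.0000000000 * 0.3987813409 * 1.2247448714 = 5.450604

Answer: Vega = 5.450604


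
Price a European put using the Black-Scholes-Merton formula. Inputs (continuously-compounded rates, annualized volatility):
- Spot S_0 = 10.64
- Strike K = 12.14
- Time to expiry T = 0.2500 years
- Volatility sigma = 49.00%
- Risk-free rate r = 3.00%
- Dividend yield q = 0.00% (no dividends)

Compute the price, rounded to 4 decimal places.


Answer: Price = 1.9494

Derivation:
d1 = (ln(S/K) + (r - q + 0.5*sigma^2) * T) / (sigma * sqrt(T)) = -0.38519511
d2 = d1 - sigma * sqrt(T) = -0.63019511
exp(-rT) = 0.99252805; exp(-qT) = 1.00000000
P = K * exp(-rT) * N(-d2) - S_0 * exp(-qT) * N(-d1)
N(-d1) = 0.64995357; N(-d2) = 0.73571653
P = 12.1400 * 0.99252805 * 0.73571653 - 10.6400 * 1.00000000 * 0.64995357 = 1.9494


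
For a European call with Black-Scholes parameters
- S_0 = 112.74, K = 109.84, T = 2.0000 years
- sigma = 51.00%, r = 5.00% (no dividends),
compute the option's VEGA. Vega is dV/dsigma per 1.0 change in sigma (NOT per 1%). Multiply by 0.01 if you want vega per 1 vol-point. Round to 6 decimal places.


Answer: Vega = 55.113277

Derivation:
d1 = 0.5354039531; d2 = -0.1858449638
phi(d1) = 0.3456712052; exp(-qT) = 1.0000000000; exp(-rT) = 0.9048374180
Vega = S * exp(-qT) * phi(d1) * sqrt(T) = 112.7400 * 1.0000000000 * 0.3456712052 * 1.4142135624 = 55.113277


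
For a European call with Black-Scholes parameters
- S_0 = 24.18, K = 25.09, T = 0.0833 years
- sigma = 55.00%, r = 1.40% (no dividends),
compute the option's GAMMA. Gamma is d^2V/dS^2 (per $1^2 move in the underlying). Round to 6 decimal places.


d1 = -0.1460139440; d2 = -0.3047535106
phi(d1) = 0.3947121282; exp(-qT) = 1.0000000000; exp(-rT) = 0.9988344797
Gamma = exp(-qT) * phi(d1) / (S * sigma * sqrt(T)) = 1.0000000000 * 0.3947121282 / (24.1800 * 0.5500 * 0.2886173938) = 0.102835

Answer: Gamma = 0.102835


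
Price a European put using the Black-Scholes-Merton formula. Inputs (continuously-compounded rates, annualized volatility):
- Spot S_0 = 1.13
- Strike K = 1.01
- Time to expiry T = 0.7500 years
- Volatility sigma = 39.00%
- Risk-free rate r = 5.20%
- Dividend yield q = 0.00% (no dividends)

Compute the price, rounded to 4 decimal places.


Answer: Price = 0.0753

Derivation:
d1 = (ln(S/K) + (r - q + 0.5*sigma^2) * T) / (sigma * sqrt(T)) = 0.61674274
d2 = d1 - sigma * sqrt(T) = 0.27899283
exp(-rT) = 0.96175071; exp(-qT) = 1.00000000
P = K * exp(-rT) * N(-d2) - S_0 * exp(-qT) * N(-d1)
N(-d1) = 0.26870221; N(-d2) = 0.39012516
P = 1.0100 * 0.96175071 * 0.39012516 - 1.1300 * 1.00000000 * 0.26870221 = 0.0753


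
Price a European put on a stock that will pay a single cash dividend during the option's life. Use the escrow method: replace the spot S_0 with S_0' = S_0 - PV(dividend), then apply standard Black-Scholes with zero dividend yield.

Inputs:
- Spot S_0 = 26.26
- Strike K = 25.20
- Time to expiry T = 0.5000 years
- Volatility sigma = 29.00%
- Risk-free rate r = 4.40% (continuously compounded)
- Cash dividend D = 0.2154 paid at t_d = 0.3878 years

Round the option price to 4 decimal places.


PV(D) = D * exp(-r * t_d) = 0.2154 * 0.98308155 = 0.21175577
S_0' = S_0 - PV(D) = 26.2600 - 0.21175577 = 26.04824423
d1 = (ln(S_0'/K) + (r + sigma^2/2)*T) / (sigma*sqrt(T)) = 0.37126213
d2 = d1 - sigma*sqrt(T) = 0.16620117
exp(-rT) = 0.97824024
N(-d1) = 0.35522115; N(-d2) = 0.43399932
P = K * exp(-rT) * N(-d2) - S_0' * N(-d1) = 25.2000 * 0.97824024 * 0.43399932 - 26.04824423 * 0.35522115 = 1.4459

Answer: Price = 1.4459


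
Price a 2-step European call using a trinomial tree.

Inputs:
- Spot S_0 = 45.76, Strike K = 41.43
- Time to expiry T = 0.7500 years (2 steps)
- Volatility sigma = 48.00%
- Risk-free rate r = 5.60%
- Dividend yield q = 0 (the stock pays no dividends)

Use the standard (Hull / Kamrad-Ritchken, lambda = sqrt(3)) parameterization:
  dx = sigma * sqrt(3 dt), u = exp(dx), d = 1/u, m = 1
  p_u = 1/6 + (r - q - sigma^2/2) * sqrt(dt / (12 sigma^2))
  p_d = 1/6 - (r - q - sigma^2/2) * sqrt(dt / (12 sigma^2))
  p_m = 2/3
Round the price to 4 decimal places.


dt = T/N = 0.375000; dx = sigma*sqrt(3*dt) = 0.509117
u = exp(dx) = 1.663821; d = 1/u = 0.601026
p_u = 0.144864, p_m = 0.666667, p_d = 0.188469
Discount per step: exp(-r*dt) = 0.979219
Stock lattice S(k, j) with j the centered position index:
  k=0: S(0,+0) = 45.7600
  k=1: S(1,-1) = 27.5030; S(1,+0) = 45.7600; S(1,+1) = 76.1365
  k=2: S(2,-2) = 16.5300; S(2,-1) = 27.5030; S(2,+0) = 45.7600; S(2,+1) = 76.1365; S(2,+2) = 126.6775
Terminal payoffs V(N, j) = max(S_T - K, 0):
  V(2,-2) = 0.000000; V(2,-1) = 0.000000; V(2,+0) = 4.330000; V(2,+1) = 34.706458; V(2,+2) = 85.247453
Backward induction: V(k, j) = exp(-r*dt) * [p_u * V(k+1, j+1) + p_m * V(k+1, j) + p_d * V(k+1, j-1)]
  V(1,-1) = exp(-r*dt) * [p_u*4.330000 + p_m*0.000000 + p_d*0.000000] = 0.614227
  V(1,+0) = exp(-r*dt) * [p_u*34.706458 + p_m*4.330000 + p_d*0.000000] = 7.749921
  V(1,+1) = exp(-r*dt) * [p_u*85.247453 + p_m*34.706458 + p_d*4.330000] = 35.548600
  V(0,+0) = exp(-r*dt) * [p_u*35.548600 + p_m*7.749921 + p_d*0.614227] = 10.215307

Answer: Price = V(0,0) = 10.2153


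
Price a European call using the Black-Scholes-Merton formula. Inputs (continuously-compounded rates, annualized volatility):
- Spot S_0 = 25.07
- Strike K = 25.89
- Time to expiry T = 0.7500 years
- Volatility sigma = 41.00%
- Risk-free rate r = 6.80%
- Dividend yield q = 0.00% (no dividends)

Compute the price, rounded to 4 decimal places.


Answer: Price = 3.7382

Derivation:
d1 = (ln(S/K) + (r - q + 0.5*sigma^2) * T) / (sigma * sqrt(T)) = 0.23052503
d2 = d1 - sigma * sqrt(T) = -0.12454538
exp(-rT) = 0.95027867; exp(-qT) = 1.00000000
C = S_0 * exp(-qT) * N(d1) - K * exp(-rT) * N(d2)
N(d1) = 0.59115809; N(d2) = 0.45044173
C = 25.0700 * 1.00000000 * 0.59115809 - 25.8900 * 0.95027867 * 0.45044173 = 3.7382


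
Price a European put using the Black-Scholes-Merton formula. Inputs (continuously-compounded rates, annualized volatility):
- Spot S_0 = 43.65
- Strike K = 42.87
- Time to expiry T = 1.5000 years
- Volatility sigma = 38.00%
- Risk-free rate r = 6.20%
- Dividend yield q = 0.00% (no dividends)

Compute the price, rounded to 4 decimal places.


Answer: Price = 5.5277

Derivation:
d1 = (ln(S/K) + (r - q + 0.5*sigma^2) * T) / (sigma * sqrt(T)) = 0.47127109
d2 = d1 - sigma * sqrt(T) = 0.00586804
exp(-rT) = 0.91119350; exp(-qT) = 1.00000000
P = K * exp(-rT) * N(-d2) - S_0 * exp(-qT) * N(-d1)
N(-d1) = 0.31872358; N(-d2) = 0.49765901
P = 42.8700 * 0.91119350 * 0.49765901 - 43.6500 * 1.00000000 * 0.31872358 = 5.5277


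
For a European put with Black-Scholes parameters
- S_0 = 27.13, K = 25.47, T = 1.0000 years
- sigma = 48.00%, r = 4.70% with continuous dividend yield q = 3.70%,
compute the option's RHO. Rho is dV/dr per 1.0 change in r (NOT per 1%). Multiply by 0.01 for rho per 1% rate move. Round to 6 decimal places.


Answer: Rho = -12.998725

Derivation:
d1 = 0.3923725785; d2 = -0.0876274215
phi(d1) = 0.3693846916; exp(-qT) = 0.9636761353; exp(-rT) = 0.9540873976
N(-d2) = 0.5349135966
Rho = -K*T*exp(-rT)*N(-d2) = -25.4700 * 1.0000 * 0.9540873976 * 0.5349135966 = -12.998725


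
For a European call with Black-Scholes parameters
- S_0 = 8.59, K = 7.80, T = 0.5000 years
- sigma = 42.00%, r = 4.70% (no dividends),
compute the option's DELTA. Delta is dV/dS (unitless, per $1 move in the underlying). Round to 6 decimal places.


d1 = 0.5524692702; d2 = 0.2554844221
phi(d1) = 0.3424773755; exp(-qT) = 1.0000000000; exp(-rT) = 0.9767739747
N(d1) = 0.7096865586
Delta = exp(-qT) * N(d1) = 1.0000000000 * 0.7096865586 = 0.709687

Answer: Delta = 0.709687


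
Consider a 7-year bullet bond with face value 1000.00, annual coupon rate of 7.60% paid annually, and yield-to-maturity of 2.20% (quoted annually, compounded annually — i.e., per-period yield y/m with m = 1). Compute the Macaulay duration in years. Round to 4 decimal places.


Answer: Macaulay duration = 5.8812 years

Derivation:
Coupon per period c = face * coupon_rate / m = 76.000000
Periods per year m = 1; per-period yield y/m = 0.022000
Number of cashflows N = 7
Cashflows (t years, CF_t, discount factor 1/(1+y/m)^(m*t), PV):
  t = 1.0000: CF_t = 76.000000, DF = 0.978474, PV = 74.363992
  t = 2.0000: CF_t = 76.000000, DF = 0.957411, PV = 72.763202
  t = 3.0000: CF_t = 76.000000, DF = 0.936801, PV = 71.196871
  t = 4.0000: CF_t = 76.000000, DF = 0.916635, PV = 69.664257
  t = 5.0000: CF_t = 76.000000, DF = 0.896903, PV = 68.164635
  t = 6.0000: CF_t = 76.000000, DF = 0.877596, PV = 66.697294
  t = 7.0000: CF_t = 1076.000000, DF = 0.858704, PV = 923.966022
Price P = sum_t PV_t = 1346.816273
Macaulay numerator sum_t t * PV_t:
  t * PV_t at t = 1.0000: 74.363992
  t * PV_t at t = 2.0000: 145.526403
  t * PV_t at t = 3.0000: 213.590612
  t * PV_t at t = 4.0000: 278.657028
  t * PV_t at t = 5.0000: 340.823175
  t * PV_t at t = 6.0000: 400.183767
  t * PV_t at t = 7.0000: 6467.762154
Macaulay duration D = (sum_t t * PV_t) / P = 7920.907131 / 1346.816273 = 5.881208


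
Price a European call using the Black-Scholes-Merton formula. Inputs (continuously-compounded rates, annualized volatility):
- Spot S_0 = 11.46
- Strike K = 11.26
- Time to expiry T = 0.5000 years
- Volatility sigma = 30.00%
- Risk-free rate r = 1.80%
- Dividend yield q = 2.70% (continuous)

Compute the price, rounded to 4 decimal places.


d1 = (ln(S/K) + (r - q + 0.5*sigma^2) * T) / (sigma * sqrt(T)) = 0.16784871
d2 = d1 - sigma * sqrt(T) = -0.04428332
exp(-rT) = 0.99104038; exp(-qT) = 0.98659072
C = S_0 * exp(-qT) * N(d1) - K * exp(-rT) * N(d2)
N(d1) = 0.56664885; N(d2) = 0.48233928
C = 11.4600 * 0.98659072 * 0.56664885 - 11.2600 * 0.99104038 * 0.48233928 = 1.0242

Answer: Price = 1.0242


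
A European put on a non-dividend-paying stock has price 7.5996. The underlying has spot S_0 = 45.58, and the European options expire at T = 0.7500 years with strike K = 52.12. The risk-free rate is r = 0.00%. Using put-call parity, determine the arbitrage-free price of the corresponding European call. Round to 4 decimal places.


Put-call parity: C - P = S_0 * exp(-qT) - K * exp(-rT).
S_0 * exp(-qT) = 45.5800 * 1.00000000 = 45.58000000
K * exp(-rT) = 52.1200 * 1.00000000 = 52.12000000
C = P + S*exp(-qT) - K*exp(-rT)
C = 7.5996 + 45.58000000 - 52.12000000 = 1.0596

Answer: Call price = 1.0596
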